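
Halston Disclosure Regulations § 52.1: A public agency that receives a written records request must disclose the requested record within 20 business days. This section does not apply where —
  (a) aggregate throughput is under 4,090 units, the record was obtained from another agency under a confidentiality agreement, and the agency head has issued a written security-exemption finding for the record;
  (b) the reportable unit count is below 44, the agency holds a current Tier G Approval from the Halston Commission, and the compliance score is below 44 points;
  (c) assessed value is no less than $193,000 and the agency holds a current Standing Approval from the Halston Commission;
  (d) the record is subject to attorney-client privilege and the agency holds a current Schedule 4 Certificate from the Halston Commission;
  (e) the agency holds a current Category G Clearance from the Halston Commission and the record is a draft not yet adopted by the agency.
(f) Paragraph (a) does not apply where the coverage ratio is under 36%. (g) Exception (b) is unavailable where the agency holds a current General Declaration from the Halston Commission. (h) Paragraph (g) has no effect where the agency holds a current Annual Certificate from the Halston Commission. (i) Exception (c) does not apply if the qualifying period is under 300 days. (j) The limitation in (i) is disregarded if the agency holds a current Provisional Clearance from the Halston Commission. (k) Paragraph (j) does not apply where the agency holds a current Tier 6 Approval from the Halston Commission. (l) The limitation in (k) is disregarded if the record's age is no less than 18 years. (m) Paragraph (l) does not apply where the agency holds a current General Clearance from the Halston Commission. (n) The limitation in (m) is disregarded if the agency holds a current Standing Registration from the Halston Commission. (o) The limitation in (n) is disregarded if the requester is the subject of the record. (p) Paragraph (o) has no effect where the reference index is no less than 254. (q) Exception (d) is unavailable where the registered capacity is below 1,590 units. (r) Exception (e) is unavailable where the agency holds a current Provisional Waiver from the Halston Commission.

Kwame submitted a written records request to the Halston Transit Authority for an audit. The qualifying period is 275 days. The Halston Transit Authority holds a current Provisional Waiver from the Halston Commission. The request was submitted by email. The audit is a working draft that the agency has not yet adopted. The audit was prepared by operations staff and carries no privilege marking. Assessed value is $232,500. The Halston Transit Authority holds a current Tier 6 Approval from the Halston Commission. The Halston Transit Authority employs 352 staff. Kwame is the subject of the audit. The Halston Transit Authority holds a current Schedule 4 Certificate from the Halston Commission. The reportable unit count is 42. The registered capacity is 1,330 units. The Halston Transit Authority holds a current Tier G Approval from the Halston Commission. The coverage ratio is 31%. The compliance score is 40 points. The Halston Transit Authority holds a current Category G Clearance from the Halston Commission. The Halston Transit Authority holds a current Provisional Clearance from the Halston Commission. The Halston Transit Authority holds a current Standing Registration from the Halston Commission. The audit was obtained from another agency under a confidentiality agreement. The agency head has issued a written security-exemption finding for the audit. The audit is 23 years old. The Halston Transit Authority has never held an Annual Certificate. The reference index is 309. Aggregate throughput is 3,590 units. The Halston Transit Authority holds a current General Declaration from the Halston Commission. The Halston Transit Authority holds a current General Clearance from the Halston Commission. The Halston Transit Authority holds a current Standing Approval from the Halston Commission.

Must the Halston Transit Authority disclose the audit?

Exception (a): aggregate throughput is 3,590 units, under the 4,090 units limit; the audit was obtained under a confidentiality agreement; a written security-exemption finding has been issued — every condition holds. But: (f) operates against (a): the coverage ratio is 31%, under the 36% limit. Exception (a) does not apply.
Exception (b)'s conditions are all satisfied: the reportable unit count is 42, below the 44 limit; a current Tier G Approval is held; the compliance score is 40 points, below the 44 points limit. But: (g) operates — a current General Declaration is held. (h) is not engaged (no current Annual Certificate is held), so (g) stands. (b) is therefore removed.
Exception (c)'s conditions are all satisfied: assessed value is $232,500, meeting the $193,000 threshold; a current Standing Approval is held. Applying paragraphs (i)–(p): (i) would limit (c) — the qualifying period is 275 days, under the 300 days limit — but (j) sets (i) aside: (j) operates against (i): a current Provisional Clearance is held. (k) is triggered (a current Tier 6 Approval is held), but is set aside by (l): (l) operates against (k): the record's age is 23 years, meeting the 18 years threshold. (m) is engaged (a current General Clearance is held), but is set aside by (n): (n) operates against (m): a current Standing Registration is held. (o) would limit (n) — Kwame is the subject of the audit — but (p) sets (o) aside: (p) operates — the reference index is 309, meeting the 254 threshold. So (c) applies.
Exception (d) does not apply: the audit carries no privilege marking.
Exception (e) is satisfied on its face — a current Category G Clearance is held; the audit is an unadopted draft. However, paragraph (r) must be considered: (r) operates against (e): a current Provisional Waiver is held. So (e) is unavailable.

No — exception (c) applies; the Halston Transit Authority is not required to disclose the audit.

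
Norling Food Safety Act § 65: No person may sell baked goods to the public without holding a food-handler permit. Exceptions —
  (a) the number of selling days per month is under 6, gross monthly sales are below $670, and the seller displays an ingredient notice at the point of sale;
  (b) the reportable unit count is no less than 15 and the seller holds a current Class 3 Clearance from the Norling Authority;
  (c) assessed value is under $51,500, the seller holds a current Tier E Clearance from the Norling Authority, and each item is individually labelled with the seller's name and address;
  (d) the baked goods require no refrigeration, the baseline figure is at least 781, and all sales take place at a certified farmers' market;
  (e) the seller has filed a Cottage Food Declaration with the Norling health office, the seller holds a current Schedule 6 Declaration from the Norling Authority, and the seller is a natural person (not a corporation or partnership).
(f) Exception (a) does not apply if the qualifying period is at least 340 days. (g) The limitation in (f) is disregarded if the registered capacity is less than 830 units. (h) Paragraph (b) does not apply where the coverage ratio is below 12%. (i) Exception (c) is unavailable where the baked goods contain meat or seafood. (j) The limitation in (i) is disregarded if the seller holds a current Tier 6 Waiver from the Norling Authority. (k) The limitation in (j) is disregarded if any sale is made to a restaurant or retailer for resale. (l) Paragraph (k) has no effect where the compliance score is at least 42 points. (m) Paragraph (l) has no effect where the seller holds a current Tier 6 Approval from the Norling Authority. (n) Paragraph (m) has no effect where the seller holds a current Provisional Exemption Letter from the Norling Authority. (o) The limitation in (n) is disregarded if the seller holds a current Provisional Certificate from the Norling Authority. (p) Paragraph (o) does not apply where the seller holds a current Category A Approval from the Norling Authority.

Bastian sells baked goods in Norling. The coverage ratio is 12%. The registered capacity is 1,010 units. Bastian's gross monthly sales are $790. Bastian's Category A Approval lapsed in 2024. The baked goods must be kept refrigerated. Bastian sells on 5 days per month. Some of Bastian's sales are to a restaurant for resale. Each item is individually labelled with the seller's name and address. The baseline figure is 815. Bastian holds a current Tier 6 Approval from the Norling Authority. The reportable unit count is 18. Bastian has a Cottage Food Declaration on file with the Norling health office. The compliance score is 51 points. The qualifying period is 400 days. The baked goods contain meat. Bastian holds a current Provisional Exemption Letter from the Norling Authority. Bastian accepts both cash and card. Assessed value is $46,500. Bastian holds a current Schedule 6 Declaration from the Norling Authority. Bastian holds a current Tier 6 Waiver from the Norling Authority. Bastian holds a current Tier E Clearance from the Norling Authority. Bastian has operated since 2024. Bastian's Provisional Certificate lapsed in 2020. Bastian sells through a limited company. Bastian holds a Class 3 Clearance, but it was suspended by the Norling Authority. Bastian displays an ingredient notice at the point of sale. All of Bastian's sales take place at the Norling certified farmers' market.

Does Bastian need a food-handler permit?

No — exception (c) applies; Bastian is not required to hold a food-handler permit.

Exception (a) requires that gross monthly sales are below $670; but gross monthly sales are $790, not below $670, so (a) is unavailable.
Exception (b) requires that the seller holds a current Class 3 Clearance from the Norling Authority; but the Class 3 Clearance is not current, so (b) is unavailable.
Exception (c)'s conditions are all satisfied: assessed value is $46,500, under the $51,500 limit; a current Tier E Clearance is held; items are individually labelled. Considering the limiting provisions: (i) would limit (c) — the baked goods contain meat — but (j) sets (i) aside: (j) is engaged — a current Tier 6 Waiver is held. (k) is engaged (some sales are to a restaurant for resale), but is overridden by (l): (l) operates against (k): the compliance score is 51 points, meeting the 42 points threshold. (m) would limit (l) — a current Tier 6 Approval is held — but (n) sets (m) aside: (n) operates against (m): a current Provisional Exemption Letter is held. (o), which would lift (n), does not operate here — the Provisional Certificate is not current. (c) remains available.
Exception (d) does not apply: the baked goods require refrigeration.
Exception (e) requires that the seller is a natural person (not a corporation or partnership); but the seller operates through a limited company, so (e) is unavailable.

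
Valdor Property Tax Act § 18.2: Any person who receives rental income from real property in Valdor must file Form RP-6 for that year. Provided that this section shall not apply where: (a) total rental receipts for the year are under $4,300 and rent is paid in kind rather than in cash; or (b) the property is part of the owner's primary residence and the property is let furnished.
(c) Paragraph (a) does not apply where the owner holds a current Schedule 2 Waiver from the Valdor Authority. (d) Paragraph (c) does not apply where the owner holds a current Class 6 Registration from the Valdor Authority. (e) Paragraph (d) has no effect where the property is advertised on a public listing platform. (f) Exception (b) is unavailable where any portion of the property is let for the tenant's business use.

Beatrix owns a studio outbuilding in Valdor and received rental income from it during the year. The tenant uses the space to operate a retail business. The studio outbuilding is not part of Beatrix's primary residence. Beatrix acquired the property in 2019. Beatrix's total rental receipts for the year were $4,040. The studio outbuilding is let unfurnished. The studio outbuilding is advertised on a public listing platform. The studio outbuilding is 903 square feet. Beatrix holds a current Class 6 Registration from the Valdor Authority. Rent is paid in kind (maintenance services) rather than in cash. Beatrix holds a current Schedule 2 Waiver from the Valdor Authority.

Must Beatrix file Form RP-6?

Yes — Beatrix must file Form RP-6.

Exception (a)'s conditions are all satisfied: total rental receipts for the year are $4,040, under the $4,300 limit; rent is paid in kind. But applying paragraphs (c)–(e): (c) operates — a current Schedule 2 Waiver is held. (d) is triggered (a current Class 6 Registration is held), but is itself disapplied by (e): (e) operates against (d): the property is publicly advertised. (a) is therefore removed.
Exception (b) requires that the property is part of the owner's primary residence; but the studio outbuilding is not part of the primary residence, so (b) is unavailable.
No exception displaces § 18.2.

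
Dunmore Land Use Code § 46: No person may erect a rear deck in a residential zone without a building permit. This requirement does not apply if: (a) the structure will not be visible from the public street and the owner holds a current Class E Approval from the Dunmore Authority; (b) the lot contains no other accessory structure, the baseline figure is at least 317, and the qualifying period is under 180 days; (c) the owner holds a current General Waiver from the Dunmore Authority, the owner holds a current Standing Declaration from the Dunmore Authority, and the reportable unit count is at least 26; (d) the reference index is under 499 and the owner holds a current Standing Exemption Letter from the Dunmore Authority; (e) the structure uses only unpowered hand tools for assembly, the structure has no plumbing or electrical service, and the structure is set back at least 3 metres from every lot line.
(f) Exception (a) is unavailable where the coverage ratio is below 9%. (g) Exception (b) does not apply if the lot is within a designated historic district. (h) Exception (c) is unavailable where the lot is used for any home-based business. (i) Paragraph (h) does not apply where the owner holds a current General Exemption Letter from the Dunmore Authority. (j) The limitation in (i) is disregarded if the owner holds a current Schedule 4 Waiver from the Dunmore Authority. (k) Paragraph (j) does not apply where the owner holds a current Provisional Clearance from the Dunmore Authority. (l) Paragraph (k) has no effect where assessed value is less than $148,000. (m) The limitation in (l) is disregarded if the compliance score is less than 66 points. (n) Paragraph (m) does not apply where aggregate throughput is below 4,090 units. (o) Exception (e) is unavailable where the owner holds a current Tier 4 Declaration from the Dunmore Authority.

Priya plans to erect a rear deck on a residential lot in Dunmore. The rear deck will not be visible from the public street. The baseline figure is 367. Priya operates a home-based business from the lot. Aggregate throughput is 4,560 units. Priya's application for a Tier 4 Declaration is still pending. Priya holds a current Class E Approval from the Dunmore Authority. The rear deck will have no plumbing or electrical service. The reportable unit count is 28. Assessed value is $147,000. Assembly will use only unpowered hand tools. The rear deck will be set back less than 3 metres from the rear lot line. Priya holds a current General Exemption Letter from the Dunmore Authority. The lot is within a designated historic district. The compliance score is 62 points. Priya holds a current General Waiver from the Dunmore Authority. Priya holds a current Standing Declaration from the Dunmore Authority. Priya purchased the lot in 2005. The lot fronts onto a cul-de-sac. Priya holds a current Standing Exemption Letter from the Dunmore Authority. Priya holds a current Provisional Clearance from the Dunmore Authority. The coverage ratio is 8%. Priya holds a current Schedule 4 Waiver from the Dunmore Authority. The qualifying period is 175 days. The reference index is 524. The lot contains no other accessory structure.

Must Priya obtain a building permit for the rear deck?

Exception (a) is satisfied on its face — the structure will not be visible from the street; a current Class E Approval is held. But applying paragraph (f): (f) operates against (a): the coverage ratio is 8%, below the 9% limit. Exception (a) does not apply.
Exception (b)'s conditions are all satisfied: the lot has no other accessory structure; the baseline figure is 367, meeting the 317 threshold; the qualifying period is 175 days, under the 180 days limit. But: (g) operates against (b): the lot is in a historic district. (b) is therefore removed.
Exception (c): a current General Waiver is held; a current Standing Declaration is held; the reportable unit count is 28, meeting the 26 threshold — every condition holds. Under paragraphs (h)–(n): (h) would limit (c) — a home-based business operates on the lot — but (i) sets (h) aside: (i) is triggered — a current General Exemption Letter is held. (j) is engaged (a current Schedule 4 Waiver is held), but is displaced by (k): (k) operates against (j): a current Provisional Clearance is held. (l) applies (assessed value is $147,000, less than the $148,000 limit), but yields to (m): (m) operates against (l): the compliance score is 62 points, less than the 66 points limit. (n), which would lift (m), is not triggered — aggregate throughput is 4,560 units, not below 4,090 units. So (c) applies.
Exception (d) does not apply: the reference index is 524, not under 499.
Exception (e) does not apply: the rear setback is under 3 m.

No — exception (c) applies; Priya does not need a building permit.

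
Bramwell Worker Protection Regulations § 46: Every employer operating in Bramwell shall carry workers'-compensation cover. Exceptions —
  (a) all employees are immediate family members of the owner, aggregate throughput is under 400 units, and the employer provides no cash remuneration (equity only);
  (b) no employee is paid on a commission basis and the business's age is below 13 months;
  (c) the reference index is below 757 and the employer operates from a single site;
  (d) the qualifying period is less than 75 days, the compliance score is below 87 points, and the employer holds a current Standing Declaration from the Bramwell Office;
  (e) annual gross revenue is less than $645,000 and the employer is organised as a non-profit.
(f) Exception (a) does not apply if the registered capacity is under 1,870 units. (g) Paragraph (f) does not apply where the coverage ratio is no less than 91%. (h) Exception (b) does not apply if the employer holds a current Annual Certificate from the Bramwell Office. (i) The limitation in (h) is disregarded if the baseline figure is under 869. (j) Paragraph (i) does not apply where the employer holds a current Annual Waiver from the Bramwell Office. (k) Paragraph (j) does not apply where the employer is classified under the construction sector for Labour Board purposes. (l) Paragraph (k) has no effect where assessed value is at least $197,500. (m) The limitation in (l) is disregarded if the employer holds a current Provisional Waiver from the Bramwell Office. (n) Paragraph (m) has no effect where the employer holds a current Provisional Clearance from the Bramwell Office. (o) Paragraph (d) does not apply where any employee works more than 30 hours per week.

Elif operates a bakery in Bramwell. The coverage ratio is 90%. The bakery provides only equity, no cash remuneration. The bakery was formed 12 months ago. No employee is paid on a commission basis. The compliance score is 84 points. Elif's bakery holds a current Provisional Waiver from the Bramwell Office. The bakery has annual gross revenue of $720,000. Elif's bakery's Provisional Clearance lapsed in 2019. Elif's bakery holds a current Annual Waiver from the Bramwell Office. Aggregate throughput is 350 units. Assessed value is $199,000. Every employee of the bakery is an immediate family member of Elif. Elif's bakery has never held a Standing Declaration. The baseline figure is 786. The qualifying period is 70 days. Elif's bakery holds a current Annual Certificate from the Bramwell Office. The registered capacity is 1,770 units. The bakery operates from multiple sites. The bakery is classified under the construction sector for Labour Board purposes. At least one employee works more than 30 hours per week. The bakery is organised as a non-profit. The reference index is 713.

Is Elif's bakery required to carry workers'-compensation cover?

Exception (a) is satisfied on its face — every employee is an immediate family member; aggregate throughput is 350 units, under the 400 units limit; remuneration is equity-only. But: (f) is engaged — the registered capacity is 1,770 units, under the 1,870 units limit. (g), which would lift (f), is not triggered — the coverage ratio is 90%, short of 91%. (a) is therefore removed.
All of (b)'s requirements are met (no employee is paid on commission; the business's age is 12 months, below the 13 months limit). Applying paragraphs (h)–(n): (h) would limit (b) — a current Annual Certificate is held — but (i) sets (h) aside: (i) is triggered — the baseline figure is 786, under the 869 limit. (j) would limit (i) — a current Annual Waiver is held — but (k) sets (j) aside: (k) operates against (j): the bakery is classified under the construction sector. (l) applies (assessed value is $199,000, meeting the $197,500 threshold), but is overridden by (m): (m) is engaged — a current Provisional Waiver is held. (n), which would lift (m), is not triggered — the Provisional Clearance is not current. (b) remains available.
Exception (c) requires that the employer operates from a single site; but the employer operates from multiple sites, so (c) is unavailable.
Exception (d) fails — there is no Standing Declaration in force.
Exception (e) fails — annual gross revenue is $720,000, not less than $645,000.

No — exception (b) applies; Elif's bakery is not required to carry workers'-compensation cover.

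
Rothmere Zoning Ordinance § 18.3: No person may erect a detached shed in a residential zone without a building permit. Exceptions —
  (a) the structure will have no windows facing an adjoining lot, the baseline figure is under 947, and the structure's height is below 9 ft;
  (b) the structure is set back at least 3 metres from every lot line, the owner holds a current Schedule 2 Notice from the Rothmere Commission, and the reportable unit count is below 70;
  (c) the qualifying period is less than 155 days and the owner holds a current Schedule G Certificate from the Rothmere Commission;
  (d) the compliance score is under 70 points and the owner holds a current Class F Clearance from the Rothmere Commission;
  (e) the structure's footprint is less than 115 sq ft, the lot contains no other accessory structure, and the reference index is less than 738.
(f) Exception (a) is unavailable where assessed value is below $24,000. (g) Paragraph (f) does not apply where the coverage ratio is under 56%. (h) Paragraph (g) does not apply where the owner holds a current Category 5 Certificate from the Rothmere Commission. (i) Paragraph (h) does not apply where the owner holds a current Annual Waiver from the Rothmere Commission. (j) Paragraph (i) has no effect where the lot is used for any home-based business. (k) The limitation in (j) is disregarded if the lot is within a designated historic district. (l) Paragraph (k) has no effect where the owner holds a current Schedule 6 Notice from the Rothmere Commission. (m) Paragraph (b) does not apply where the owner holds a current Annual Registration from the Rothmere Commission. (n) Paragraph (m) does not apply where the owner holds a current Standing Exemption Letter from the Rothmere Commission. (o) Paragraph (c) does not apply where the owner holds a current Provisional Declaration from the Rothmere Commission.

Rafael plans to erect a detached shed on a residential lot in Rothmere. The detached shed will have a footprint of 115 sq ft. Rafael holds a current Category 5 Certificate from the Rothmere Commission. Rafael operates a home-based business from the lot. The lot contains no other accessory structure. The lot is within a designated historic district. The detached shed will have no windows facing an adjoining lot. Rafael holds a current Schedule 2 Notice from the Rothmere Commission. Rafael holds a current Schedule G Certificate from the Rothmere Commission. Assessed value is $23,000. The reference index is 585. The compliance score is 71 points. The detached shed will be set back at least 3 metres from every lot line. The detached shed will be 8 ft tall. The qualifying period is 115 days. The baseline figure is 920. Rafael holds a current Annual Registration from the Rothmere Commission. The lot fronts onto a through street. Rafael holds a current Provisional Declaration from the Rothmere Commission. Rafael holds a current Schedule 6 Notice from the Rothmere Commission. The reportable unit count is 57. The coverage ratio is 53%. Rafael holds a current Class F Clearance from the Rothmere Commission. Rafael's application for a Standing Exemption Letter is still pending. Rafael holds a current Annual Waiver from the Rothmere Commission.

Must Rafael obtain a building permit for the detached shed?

Yes — Rafael must obtain a building permit.

Exception (a): no windows face an adjoining lot; the baseline figure is 920, under the 947 limit; the structure's height is 8 ft, below the 9 ft limit — every condition holds. But applying paragraphs (f)–(l): (f) is engaged — assessed value is $23,000, below the $24,000 limit. (g) applies (the coverage ratio is 53%, under the 56% limit), but yields to (h): (h) operates — a current Category 5 Certificate is held. (i) is triggered (a current Annual Waiver is held), but is overridden by (j): (j) operates — a home-based business operates on the lot. (k) applies (the lot is in a historic district), but yields to (l): (l) operates against (k): a current Schedule 6 Notice is held. Exception (a) does not apply.
Exception (b)'s conditions are all satisfied: the setback is at least 3 m on every side; a current Schedule 2 Notice is held; the reportable unit count is 57, below the 70 limit. But: (m) operates — a current Annual Registration is held. (n), which would lift (m), is inapplicable — there is no Standing Exemption Letter in force. So (b) is unavailable.
Exception (c): the qualifying period is 115 days, less than the 155 days limit; a current Schedule G Certificate is held — every condition holds. But applying paragraph (o): (o) operates — a current Provisional Declaration is held. (c) is therefore removed.
Exception (d) does not apply: the compliance score is 71 points, not under 70 points.
Exception (e) fails — the structure's footprint is 115 sq ft, not less than 115 sq ft.
No exception applies. The general rule governs.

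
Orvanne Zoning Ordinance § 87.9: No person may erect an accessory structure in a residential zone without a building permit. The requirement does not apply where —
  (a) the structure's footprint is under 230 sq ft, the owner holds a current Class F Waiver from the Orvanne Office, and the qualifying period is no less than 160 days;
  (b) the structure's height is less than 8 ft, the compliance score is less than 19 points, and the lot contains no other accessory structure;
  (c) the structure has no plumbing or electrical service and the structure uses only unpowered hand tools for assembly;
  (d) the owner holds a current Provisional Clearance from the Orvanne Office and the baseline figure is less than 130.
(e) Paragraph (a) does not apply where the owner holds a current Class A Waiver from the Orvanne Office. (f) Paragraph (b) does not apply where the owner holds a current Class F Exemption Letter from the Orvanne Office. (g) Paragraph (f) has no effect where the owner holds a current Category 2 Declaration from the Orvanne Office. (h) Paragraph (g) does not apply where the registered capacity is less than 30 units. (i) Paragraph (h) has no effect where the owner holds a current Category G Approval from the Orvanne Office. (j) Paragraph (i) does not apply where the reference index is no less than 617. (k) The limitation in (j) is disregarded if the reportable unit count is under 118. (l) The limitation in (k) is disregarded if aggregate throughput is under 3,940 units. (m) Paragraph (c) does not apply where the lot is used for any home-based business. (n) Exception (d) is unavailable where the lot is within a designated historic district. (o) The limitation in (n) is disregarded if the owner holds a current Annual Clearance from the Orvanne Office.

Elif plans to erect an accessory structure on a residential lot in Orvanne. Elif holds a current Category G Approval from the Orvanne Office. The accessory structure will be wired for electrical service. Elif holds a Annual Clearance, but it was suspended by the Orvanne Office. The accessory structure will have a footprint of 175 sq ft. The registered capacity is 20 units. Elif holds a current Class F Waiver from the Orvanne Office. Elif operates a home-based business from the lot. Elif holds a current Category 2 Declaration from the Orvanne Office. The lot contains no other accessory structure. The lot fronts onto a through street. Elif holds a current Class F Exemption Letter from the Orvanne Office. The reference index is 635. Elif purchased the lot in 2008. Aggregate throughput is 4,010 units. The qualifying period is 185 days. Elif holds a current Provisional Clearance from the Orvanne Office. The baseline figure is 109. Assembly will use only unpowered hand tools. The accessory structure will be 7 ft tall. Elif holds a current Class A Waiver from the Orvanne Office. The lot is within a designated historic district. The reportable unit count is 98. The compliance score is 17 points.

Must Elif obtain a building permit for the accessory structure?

No — exception (b) applies; Elif does not need a building permit.

Exception (a)'s conditions are all satisfied: the structure's footprint is 175 sq ft, under the 230 sq ft limit; a current Class F Waiver is held; the qualifying period is 185 days, meeting the 160 days threshold. But applying paragraph (e): (e) operates against (a): a current Class A Waiver is held. So (a) is unavailable.
Exception (b): the structure's height is 7 ft, less than the 8 ft limit; the compliance score is 17 points, less than the 19 points limit; the lot has no other accessory structure — every condition holds. As to paragraphs (f)–(l): (f) operates (a current Class F Exemption Letter is held), but is overridden by (g): (g) applies — a current Category 2 Declaration is held. (h) applies (the registered capacity is 20 units, less than the 30 units limit), but yields to (i): (i) is engaged — a current Category G Approval is held. (j) would limit (i) — the reference index is 635, meeting the 617 threshold — but (k) sets (j) aside: (k) is engaged — the reportable unit count is 98, under the 118 limit. (l), which would lift (k), is inapplicable — aggregate throughput is 4,010 units, not under 3,940 units. Exception (b) stands.
Exception (c) does not apply: electrical service is planned.
Exception (d)'s conditions are all satisfied: a current Provisional Clearance is held; the baseline figure is 109, less than the 130 limit. But applying paragraphs (n)–(o): (n) is triggered — the lot is in a historic district. (o) is not engaged (no current Annual Clearance is held), so (n) stands. Exception (d) does not apply.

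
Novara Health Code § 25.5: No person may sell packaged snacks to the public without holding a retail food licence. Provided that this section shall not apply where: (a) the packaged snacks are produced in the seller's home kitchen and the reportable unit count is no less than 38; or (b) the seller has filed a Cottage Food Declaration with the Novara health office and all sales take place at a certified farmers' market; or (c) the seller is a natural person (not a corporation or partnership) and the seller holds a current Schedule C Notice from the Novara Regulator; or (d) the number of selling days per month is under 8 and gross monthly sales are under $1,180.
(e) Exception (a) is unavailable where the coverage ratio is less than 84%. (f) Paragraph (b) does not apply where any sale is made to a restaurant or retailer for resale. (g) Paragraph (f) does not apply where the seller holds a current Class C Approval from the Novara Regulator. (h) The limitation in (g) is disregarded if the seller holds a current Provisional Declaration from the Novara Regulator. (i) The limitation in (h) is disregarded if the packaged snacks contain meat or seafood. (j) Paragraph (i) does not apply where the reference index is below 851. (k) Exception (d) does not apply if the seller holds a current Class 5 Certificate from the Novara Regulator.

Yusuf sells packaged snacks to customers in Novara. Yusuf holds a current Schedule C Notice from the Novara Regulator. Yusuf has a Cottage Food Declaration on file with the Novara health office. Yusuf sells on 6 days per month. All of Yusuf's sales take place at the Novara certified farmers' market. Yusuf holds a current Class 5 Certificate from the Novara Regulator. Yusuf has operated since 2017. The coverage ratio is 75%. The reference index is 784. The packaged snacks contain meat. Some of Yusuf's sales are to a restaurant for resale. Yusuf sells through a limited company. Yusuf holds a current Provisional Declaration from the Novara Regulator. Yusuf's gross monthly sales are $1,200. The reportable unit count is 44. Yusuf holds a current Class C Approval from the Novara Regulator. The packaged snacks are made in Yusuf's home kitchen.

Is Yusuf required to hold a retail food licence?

Yes — Yusuf must hold a retail food licence.

Exception (a): the packaged snacks are home-kitchen produced; the reportable unit count is 44, meeting the 38 threshold — every condition holds. However, paragraph (e) must be considered: (e) applies — the coverage ratio is 75%, less than the 84% limit. So (a) is unavailable.
Exception (b) is satisfied on its face — a Cottage Food Declaration is on file; all sales are at a certified farmers' market. But: (f) operates against (b): some sales are to a restaurant for resale. (g) applies (a current Class C Approval is held), but is overridden by (h): (h) is engaged — a current Provisional Declaration is held. (i) would limit (h) — the packaged snacks contain meat — but (j) sets (i) aside: (j) operates against (i): the reference index is 784, below the 851 limit. (b) is therefore removed.
Exception (c) fails — the seller operates through a limited company.
Exception (d) fails — gross monthly sales are $1,200, not under $1,180.
No exception displaces § 25.5.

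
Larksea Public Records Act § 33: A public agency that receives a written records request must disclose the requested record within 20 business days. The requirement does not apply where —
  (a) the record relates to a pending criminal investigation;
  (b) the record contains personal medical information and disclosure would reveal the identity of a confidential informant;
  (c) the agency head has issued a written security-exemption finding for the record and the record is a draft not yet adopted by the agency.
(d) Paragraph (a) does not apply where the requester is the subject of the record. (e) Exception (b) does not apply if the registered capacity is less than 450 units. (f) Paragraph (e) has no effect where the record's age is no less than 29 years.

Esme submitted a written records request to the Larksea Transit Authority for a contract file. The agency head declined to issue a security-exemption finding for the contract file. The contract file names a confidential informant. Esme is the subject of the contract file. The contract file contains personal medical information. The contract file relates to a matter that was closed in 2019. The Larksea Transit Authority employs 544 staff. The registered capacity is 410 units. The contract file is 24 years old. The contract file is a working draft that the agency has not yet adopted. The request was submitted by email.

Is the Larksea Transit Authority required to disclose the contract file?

Yes — the Larksea Transit Authority must disclose the contract file.

Exception (a) requires that the record relates to a pending criminal investigation; but the contract file relates to a closed matter, so (a) is unavailable.
Exception (b): the contract file contains personal medical information; the contract file names a confidential informant — every condition holds. Turning to paragraphs (e)–(f): (e) operates — the registered capacity is 410 units, less than the 450 units limit. (f) is inapplicable (the record's age is 24 years, short of 29 years), so (e) stands. Exception (b) does not apply.
Exception (c) requires that the agency head has issued a written security-exemption finding for the record; but the agency head declined to issue a security-exemption finding, so (c) is unavailable.
None of the exceptions is available; § 33 applies in full.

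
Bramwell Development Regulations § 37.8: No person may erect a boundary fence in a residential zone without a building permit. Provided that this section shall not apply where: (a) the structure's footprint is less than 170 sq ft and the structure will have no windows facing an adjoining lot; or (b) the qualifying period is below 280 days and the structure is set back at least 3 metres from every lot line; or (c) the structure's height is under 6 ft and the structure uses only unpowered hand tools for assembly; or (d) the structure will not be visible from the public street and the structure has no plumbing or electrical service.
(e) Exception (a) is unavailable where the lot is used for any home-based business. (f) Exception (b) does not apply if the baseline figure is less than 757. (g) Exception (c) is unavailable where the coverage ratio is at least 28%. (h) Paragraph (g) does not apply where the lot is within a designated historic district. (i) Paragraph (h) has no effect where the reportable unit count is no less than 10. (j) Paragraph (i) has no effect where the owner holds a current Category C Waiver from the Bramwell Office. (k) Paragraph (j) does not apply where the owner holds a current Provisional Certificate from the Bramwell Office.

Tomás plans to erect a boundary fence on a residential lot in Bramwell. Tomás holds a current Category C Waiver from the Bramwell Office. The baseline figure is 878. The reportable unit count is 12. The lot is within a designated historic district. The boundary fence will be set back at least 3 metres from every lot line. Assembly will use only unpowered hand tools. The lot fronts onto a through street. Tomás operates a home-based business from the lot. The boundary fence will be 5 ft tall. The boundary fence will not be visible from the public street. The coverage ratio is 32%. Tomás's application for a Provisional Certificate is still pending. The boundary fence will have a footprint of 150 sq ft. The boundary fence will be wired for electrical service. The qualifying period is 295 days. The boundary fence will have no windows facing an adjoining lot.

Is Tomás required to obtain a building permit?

Exception (a)'s conditions are all satisfied: the structure's footprint is 150 sq ft, less than the 170 sq ft limit; no windows face an adjoining lot. However, paragraph (e) must be considered: (e) operates against (a): a home-based business operates on the lot. Exception (a) does not apply.
Exception (b) does not apply: the qualifying period is 295 days, not below 280 days.
All of (c)'s requirements are met (the structure's height is 5 ft, under the 6 ft limit; assembly uses only hand tools). Considering the limiting provisions: (g) would limit (c) — the coverage ratio is 32%, meeting the 28% threshold — but (h) sets (g) aside: (h) is engaged — the lot is in a historic district. (i) would limit (h) — the reportable unit count is 12, meeting the 10 threshold — but (j) sets (i) aside: (j) applies — a current Category C Waiver is held. (k), which would lift (j), is not engaged — there is no Provisional Certificate in force. Exception (c) stands.
Exception (d) requires that the structure has no plumbing or electrical service; but electrical service is planned, so (d) is unavailable.

No — exception (c) applies; Tomás does not need a building permit.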